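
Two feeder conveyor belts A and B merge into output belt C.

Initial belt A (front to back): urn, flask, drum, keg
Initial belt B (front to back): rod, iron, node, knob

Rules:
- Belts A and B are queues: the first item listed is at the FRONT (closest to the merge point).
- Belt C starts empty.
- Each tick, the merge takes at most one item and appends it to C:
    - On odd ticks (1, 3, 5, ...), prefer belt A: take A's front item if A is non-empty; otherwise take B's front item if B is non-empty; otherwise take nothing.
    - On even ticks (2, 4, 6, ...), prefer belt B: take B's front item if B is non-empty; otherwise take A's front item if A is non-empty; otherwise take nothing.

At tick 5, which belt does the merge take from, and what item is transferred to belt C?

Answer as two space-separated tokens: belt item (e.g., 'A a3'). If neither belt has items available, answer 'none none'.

Tick 1: prefer A, take urn from A; A=[flask,drum,keg] B=[rod,iron,node,knob] C=[urn]
Tick 2: prefer B, take rod from B; A=[flask,drum,keg] B=[iron,node,knob] C=[urn,rod]
Tick 3: prefer A, take flask from A; A=[drum,keg] B=[iron,node,knob] C=[urn,rod,flask]
Tick 4: prefer B, take iron from B; A=[drum,keg] B=[node,knob] C=[urn,rod,flask,iron]
Tick 5: prefer A, take drum from A; A=[keg] B=[node,knob] C=[urn,rod,flask,iron,drum]

Answer: A drum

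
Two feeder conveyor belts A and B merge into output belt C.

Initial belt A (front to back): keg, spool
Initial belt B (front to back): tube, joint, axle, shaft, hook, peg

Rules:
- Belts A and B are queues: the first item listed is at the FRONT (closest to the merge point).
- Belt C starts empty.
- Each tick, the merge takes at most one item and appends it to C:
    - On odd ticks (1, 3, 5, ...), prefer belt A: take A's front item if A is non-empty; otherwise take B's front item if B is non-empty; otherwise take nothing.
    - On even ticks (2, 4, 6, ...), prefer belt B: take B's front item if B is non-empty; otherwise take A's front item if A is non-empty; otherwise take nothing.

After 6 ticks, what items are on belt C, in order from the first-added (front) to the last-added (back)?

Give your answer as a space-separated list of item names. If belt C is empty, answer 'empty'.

Tick 1: prefer A, take keg from A; A=[spool] B=[tube,joint,axle,shaft,hook,peg] C=[keg]
Tick 2: prefer B, take tube from B; A=[spool] B=[joint,axle,shaft,hook,peg] C=[keg,tube]
Tick 3: prefer A, take spool from A; A=[-] B=[joint,axle,shaft,hook,peg] C=[keg,tube,spool]
Tick 4: prefer B, take joint from B; A=[-] B=[axle,shaft,hook,peg] C=[keg,tube,spool,joint]
Tick 5: prefer A, take axle from B; A=[-] B=[shaft,hook,peg] C=[keg,tube,spool,joint,axle]
Tick 6: prefer B, take shaft from B; A=[-] B=[hook,peg] C=[keg,tube,spool,joint,axle,shaft]

Answer: keg tube spool joint axle shaft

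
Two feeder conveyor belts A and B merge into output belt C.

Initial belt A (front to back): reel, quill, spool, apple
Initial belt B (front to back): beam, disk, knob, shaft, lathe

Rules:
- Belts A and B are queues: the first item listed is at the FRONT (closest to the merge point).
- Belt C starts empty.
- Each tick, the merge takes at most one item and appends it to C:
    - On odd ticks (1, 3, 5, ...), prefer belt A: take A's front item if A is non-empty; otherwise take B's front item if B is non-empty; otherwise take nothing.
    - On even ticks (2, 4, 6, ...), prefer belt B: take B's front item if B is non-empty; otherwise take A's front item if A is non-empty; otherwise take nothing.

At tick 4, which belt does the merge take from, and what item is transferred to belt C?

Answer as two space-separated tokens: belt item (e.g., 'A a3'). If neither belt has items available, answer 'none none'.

Tick 1: prefer A, take reel from A; A=[quill,spool,apple] B=[beam,disk,knob,shaft,lathe] C=[reel]
Tick 2: prefer B, take beam from B; A=[quill,spool,apple] B=[disk,knob,shaft,lathe] C=[reel,beam]
Tick 3: prefer A, take quill from A; A=[spool,apple] B=[disk,knob,shaft,lathe] C=[reel,beam,quill]
Tick 4: prefer B, take disk from B; A=[spool,apple] B=[knob,shaft,lathe] C=[reel,beam,quill,disk]

Answer: B disk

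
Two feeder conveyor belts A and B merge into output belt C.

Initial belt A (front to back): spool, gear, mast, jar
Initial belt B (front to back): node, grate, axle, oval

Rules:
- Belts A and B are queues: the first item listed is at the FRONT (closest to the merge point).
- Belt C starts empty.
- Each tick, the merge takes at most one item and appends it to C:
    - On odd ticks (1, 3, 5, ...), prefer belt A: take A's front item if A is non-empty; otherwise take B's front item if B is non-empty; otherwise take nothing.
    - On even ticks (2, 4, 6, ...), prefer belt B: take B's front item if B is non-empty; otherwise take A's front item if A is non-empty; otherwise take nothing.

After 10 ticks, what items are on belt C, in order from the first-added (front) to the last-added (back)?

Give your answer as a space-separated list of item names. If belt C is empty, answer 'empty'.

Answer: spool node gear grate mast axle jar oval

Derivation:
Tick 1: prefer A, take spool from A; A=[gear,mast,jar] B=[node,grate,axle,oval] C=[spool]
Tick 2: prefer B, take node from B; A=[gear,mast,jar] B=[grate,axle,oval] C=[spool,node]
Tick 3: prefer A, take gear from A; A=[mast,jar] B=[grate,axle,oval] C=[spool,node,gear]
Tick 4: prefer B, take grate from B; A=[mast,jar] B=[axle,oval] C=[spool,node,gear,grate]
Tick 5: prefer A, take mast from A; A=[jar] B=[axle,oval] C=[spool,node,gear,grate,mast]
Tick 6: prefer B, take axle from B; A=[jar] B=[oval] C=[spool,node,gear,grate,mast,axle]
Tick 7: prefer A, take jar from A; A=[-] B=[oval] C=[spool,node,gear,grate,mast,axle,jar]
Tick 8: prefer B, take oval from B; A=[-] B=[-] C=[spool,node,gear,grate,mast,axle,jar,oval]
Tick 9: prefer A, both empty, nothing taken; A=[-] B=[-] C=[spool,node,gear,grate,mast,axle,jar,oval]
Tick 10: prefer B, both empty, nothing taken; A=[-] B=[-] C=[spool,node,gear,grate,mast,axle,jar,oval]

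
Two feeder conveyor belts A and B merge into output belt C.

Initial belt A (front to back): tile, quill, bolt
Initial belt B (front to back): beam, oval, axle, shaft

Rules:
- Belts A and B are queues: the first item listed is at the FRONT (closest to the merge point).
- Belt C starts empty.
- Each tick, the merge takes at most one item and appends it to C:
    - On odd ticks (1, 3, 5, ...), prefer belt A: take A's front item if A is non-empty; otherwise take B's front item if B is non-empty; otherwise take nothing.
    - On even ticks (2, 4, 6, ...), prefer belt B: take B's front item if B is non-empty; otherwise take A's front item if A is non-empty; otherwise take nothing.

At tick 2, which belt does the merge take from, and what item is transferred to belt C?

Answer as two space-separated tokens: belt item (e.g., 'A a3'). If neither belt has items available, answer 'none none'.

Answer: B beam

Derivation:
Tick 1: prefer A, take tile from A; A=[quill,bolt] B=[beam,oval,axle,shaft] C=[tile]
Tick 2: prefer B, take beam from B; A=[quill,bolt] B=[oval,axle,shaft] C=[tile,beam]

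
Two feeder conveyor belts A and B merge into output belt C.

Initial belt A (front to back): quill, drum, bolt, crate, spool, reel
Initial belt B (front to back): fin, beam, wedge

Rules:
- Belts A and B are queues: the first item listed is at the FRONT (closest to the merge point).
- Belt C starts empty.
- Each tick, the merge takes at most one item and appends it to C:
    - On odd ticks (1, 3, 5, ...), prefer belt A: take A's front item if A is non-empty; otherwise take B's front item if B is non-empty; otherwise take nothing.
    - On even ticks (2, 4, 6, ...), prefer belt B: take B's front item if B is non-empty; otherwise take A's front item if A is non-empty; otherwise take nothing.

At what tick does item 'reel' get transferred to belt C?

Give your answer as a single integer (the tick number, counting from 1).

Answer: 9

Derivation:
Tick 1: prefer A, take quill from A; A=[drum,bolt,crate,spool,reel] B=[fin,beam,wedge] C=[quill]
Tick 2: prefer B, take fin from B; A=[drum,bolt,crate,spool,reel] B=[beam,wedge] C=[quill,fin]
Tick 3: prefer A, take drum from A; A=[bolt,crate,spool,reel] B=[beam,wedge] C=[quill,fin,drum]
Tick 4: prefer B, take beam from B; A=[bolt,crate,spool,reel] B=[wedge] C=[quill,fin,drum,beam]
Tick 5: prefer A, take bolt from A; A=[crate,spool,reel] B=[wedge] C=[quill,fin,drum,beam,bolt]
Tick 6: prefer B, take wedge from B; A=[crate,spool,reel] B=[-] C=[quill,fin,drum,beam,bolt,wedge]
Tick 7: prefer A, take crate from A; A=[spool,reel] B=[-] C=[quill,fin,drum,beam,bolt,wedge,crate]
Tick 8: prefer B, take spool from A; A=[reel] B=[-] C=[quill,fin,drum,beam,bolt,wedge,crate,spool]
Tick 9: prefer A, take reel from A; A=[-] B=[-] C=[quill,fin,drum,beam,bolt,wedge,crate,spool,reel]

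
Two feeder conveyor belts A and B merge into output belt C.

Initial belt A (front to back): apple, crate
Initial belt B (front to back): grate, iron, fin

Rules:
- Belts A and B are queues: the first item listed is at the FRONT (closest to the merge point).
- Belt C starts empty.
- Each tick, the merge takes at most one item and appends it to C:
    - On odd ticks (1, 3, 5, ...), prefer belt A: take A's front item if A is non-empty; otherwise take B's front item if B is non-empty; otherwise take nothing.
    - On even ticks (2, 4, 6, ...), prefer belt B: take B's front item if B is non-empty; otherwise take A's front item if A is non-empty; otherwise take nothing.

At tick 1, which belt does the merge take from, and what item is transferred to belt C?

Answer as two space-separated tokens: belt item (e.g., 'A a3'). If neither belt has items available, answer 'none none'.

Answer: A apple

Derivation:
Tick 1: prefer A, take apple from A; A=[crate] B=[grate,iron,fin] C=[apple]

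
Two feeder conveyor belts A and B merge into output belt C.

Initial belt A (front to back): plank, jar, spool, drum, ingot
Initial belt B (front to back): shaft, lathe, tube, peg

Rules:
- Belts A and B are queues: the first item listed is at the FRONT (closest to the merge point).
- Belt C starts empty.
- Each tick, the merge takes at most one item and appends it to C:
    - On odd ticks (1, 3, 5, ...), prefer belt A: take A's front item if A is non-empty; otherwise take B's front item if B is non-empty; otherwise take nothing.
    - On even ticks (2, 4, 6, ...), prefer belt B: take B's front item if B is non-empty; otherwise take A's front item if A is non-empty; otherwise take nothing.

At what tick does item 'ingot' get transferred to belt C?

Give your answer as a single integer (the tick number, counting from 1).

Tick 1: prefer A, take plank from A; A=[jar,spool,drum,ingot] B=[shaft,lathe,tube,peg] C=[plank]
Tick 2: prefer B, take shaft from B; A=[jar,spool,drum,ingot] B=[lathe,tube,peg] C=[plank,shaft]
Tick 3: prefer A, take jar from A; A=[spool,drum,ingot] B=[lathe,tube,peg] C=[plank,shaft,jar]
Tick 4: prefer B, take lathe from B; A=[spool,drum,ingot] B=[tube,peg] C=[plank,shaft,jar,lathe]
Tick 5: prefer A, take spool from A; A=[drum,ingot] B=[tube,peg] C=[plank,shaft,jar,lathe,spool]
Tick 6: prefer B, take tube from B; A=[drum,ingot] B=[peg] C=[plank,shaft,jar,lathe,spool,tube]
Tick 7: prefer A, take drum from A; A=[ingot] B=[peg] C=[plank,shaft,jar,lathe,spool,tube,drum]
Tick 8: prefer B, take peg from B; A=[ingot] B=[-] C=[plank,shaft,jar,lathe,spool,tube,drum,peg]
Tick 9: prefer A, take ingot from A; A=[-] B=[-] C=[plank,shaft,jar,lathe,spool,tube,drum,peg,ingot]

Answer: 9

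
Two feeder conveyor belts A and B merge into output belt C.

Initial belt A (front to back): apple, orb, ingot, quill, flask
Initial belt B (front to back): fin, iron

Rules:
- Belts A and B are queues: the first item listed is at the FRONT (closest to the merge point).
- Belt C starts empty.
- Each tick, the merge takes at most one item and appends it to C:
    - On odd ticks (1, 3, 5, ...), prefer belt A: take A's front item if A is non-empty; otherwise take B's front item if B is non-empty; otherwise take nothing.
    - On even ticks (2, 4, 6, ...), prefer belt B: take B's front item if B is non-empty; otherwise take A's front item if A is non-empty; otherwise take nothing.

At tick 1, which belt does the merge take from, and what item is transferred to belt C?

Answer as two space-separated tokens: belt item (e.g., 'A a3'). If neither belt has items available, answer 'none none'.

Tick 1: prefer A, take apple from A; A=[orb,ingot,quill,flask] B=[fin,iron] C=[apple]

Answer: A apple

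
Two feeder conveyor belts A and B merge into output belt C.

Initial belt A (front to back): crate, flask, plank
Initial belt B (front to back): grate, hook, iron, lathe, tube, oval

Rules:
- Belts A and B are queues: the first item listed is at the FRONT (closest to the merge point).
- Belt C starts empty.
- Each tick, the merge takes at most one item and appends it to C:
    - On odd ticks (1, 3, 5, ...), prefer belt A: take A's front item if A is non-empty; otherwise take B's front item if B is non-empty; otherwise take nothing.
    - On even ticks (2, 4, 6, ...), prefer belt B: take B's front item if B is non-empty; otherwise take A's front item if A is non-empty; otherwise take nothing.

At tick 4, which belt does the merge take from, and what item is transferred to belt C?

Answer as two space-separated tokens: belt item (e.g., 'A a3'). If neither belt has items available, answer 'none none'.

Answer: B hook

Derivation:
Tick 1: prefer A, take crate from A; A=[flask,plank] B=[grate,hook,iron,lathe,tube,oval] C=[crate]
Tick 2: prefer B, take grate from B; A=[flask,plank] B=[hook,iron,lathe,tube,oval] C=[crate,grate]
Tick 3: prefer A, take flask from A; A=[plank] B=[hook,iron,lathe,tube,oval] C=[crate,grate,flask]
Tick 4: prefer B, take hook from B; A=[plank] B=[iron,lathe,tube,oval] C=[crate,grate,flask,hook]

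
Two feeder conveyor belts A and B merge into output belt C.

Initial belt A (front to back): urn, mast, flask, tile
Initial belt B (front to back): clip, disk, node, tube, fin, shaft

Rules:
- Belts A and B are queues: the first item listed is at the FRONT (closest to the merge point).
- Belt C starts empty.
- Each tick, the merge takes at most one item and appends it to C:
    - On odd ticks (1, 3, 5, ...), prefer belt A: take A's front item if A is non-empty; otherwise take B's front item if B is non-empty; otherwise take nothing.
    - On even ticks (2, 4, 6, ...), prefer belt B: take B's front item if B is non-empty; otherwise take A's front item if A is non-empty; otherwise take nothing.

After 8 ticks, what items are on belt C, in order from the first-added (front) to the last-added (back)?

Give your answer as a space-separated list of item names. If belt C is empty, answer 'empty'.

Tick 1: prefer A, take urn from A; A=[mast,flask,tile] B=[clip,disk,node,tube,fin,shaft] C=[urn]
Tick 2: prefer B, take clip from B; A=[mast,flask,tile] B=[disk,node,tube,fin,shaft] C=[urn,clip]
Tick 3: prefer A, take mast from A; A=[flask,tile] B=[disk,node,tube,fin,shaft] C=[urn,clip,mast]
Tick 4: prefer B, take disk from B; A=[flask,tile] B=[node,tube,fin,shaft] C=[urn,clip,mast,disk]
Tick 5: prefer A, take flask from A; A=[tile] B=[node,tube,fin,shaft] C=[urn,clip,mast,disk,flask]
Tick 6: prefer B, take node from B; A=[tile] B=[tube,fin,shaft] C=[urn,clip,mast,disk,flask,node]
Tick 7: prefer A, take tile from A; A=[-] B=[tube,fin,shaft] C=[urn,clip,mast,disk,flask,node,tile]
Tick 8: prefer B, take tube from B; A=[-] B=[fin,shaft] C=[urn,clip,mast,disk,flask,node,tile,tube]

Answer: urn clip mast disk flask node tile tube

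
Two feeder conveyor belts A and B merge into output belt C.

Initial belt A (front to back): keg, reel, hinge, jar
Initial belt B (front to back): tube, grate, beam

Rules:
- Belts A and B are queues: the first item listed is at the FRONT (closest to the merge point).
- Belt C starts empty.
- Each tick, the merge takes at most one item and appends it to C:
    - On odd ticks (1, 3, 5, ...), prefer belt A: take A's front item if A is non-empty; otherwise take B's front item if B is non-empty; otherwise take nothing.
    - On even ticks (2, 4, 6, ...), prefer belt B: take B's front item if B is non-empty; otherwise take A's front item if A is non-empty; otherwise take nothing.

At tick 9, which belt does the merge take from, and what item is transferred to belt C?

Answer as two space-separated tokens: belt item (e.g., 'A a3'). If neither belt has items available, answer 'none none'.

Answer: none none

Derivation:
Tick 1: prefer A, take keg from A; A=[reel,hinge,jar] B=[tube,grate,beam] C=[keg]
Tick 2: prefer B, take tube from B; A=[reel,hinge,jar] B=[grate,beam] C=[keg,tube]
Tick 3: prefer A, take reel from A; A=[hinge,jar] B=[grate,beam] C=[keg,tube,reel]
Tick 4: prefer B, take grate from B; A=[hinge,jar] B=[beam] C=[keg,tube,reel,grate]
Tick 5: prefer A, take hinge from A; A=[jar] B=[beam] C=[keg,tube,reel,grate,hinge]
Tick 6: prefer B, take beam from B; A=[jar] B=[-] C=[keg,tube,reel,grate,hinge,beam]
Tick 7: prefer A, take jar from A; A=[-] B=[-] C=[keg,tube,reel,grate,hinge,beam,jar]
Tick 8: prefer B, both empty, nothing taken; A=[-] B=[-] C=[keg,tube,reel,grate,hinge,beam,jar]
Tick 9: prefer A, both empty, nothing taken; A=[-] B=[-] C=[keg,tube,reel,grate,hinge,beam,jar]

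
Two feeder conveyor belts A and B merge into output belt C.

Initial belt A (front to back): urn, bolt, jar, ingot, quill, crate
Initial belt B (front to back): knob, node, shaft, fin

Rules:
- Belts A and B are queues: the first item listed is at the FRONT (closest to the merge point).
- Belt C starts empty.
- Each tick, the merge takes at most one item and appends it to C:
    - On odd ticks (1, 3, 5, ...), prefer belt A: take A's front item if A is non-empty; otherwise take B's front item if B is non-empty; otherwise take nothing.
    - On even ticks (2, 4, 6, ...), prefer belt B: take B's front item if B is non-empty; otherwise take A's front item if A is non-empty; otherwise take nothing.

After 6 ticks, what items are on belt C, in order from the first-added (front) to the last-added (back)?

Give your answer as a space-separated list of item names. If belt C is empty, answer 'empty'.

Tick 1: prefer A, take urn from A; A=[bolt,jar,ingot,quill,crate] B=[knob,node,shaft,fin] C=[urn]
Tick 2: prefer B, take knob from B; A=[bolt,jar,ingot,quill,crate] B=[node,shaft,fin] C=[urn,knob]
Tick 3: prefer A, take bolt from A; A=[jar,ingot,quill,crate] B=[node,shaft,fin] C=[urn,knob,bolt]
Tick 4: prefer B, take node from B; A=[jar,ingot,quill,crate] B=[shaft,fin] C=[urn,knob,bolt,node]
Tick 5: prefer A, take jar from A; A=[ingot,quill,crate] B=[shaft,fin] C=[urn,knob,bolt,node,jar]
Tick 6: prefer B, take shaft from B; A=[ingot,quill,crate] B=[fin] C=[urn,knob,bolt,node,jar,shaft]

Answer: urn knob bolt node jar shaft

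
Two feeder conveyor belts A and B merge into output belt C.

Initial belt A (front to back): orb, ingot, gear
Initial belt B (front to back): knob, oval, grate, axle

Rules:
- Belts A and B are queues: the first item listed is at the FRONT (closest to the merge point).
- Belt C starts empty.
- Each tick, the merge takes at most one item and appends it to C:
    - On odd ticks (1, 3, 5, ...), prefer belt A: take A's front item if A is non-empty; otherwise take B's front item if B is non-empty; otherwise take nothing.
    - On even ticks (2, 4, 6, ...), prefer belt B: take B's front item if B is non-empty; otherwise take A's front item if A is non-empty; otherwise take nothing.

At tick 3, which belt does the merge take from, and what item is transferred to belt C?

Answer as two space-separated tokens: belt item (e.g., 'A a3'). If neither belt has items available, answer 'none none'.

Answer: A ingot

Derivation:
Tick 1: prefer A, take orb from A; A=[ingot,gear] B=[knob,oval,grate,axle] C=[orb]
Tick 2: prefer B, take knob from B; A=[ingot,gear] B=[oval,grate,axle] C=[orb,knob]
Tick 3: prefer A, take ingot from A; A=[gear] B=[oval,grate,axle] C=[orb,knob,ingot]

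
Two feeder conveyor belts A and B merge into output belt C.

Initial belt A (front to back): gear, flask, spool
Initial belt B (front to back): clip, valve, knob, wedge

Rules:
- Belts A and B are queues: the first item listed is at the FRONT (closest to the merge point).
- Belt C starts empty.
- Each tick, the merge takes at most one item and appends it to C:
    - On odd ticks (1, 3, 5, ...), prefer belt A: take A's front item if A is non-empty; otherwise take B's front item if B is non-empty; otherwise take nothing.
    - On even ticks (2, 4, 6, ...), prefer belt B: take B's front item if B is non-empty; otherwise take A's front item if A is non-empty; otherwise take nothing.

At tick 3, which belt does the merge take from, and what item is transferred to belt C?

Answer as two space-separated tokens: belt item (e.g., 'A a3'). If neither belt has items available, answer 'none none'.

Answer: A flask

Derivation:
Tick 1: prefer A, take gear from A; A=[flask,spool] B=[clip,valve,knob,wedge] C=[gear]
Tick 2: prefer B, take clip from B; A=[flask,spool] B=[valve,knob,wedge] C=[gear,clip]
Tick 3: prefer A, take flask from A; A=[spool] B=[valve,knob,wedge] C=[gear,clip,flask]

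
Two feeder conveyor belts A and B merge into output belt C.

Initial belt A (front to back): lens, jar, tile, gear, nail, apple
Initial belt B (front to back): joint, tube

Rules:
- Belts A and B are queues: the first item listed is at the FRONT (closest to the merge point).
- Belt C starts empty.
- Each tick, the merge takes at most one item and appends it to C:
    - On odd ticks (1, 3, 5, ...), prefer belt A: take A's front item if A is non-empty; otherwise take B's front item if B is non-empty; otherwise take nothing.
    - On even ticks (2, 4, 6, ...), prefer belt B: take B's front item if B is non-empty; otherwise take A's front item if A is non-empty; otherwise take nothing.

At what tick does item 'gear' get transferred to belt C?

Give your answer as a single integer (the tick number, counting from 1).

Answer: 6

Derivation:
Tick 1: prefer A, take lens from A; A=[jar,tile,gear,nail,apple] B=[joint,tube] C=[lens]
Tick 2: prefer B, take joint from B; A=[jar,tile,gear,nail,apple] B=[tube] C=[lens,joint]
Tick 3: prefer A, take jar from A; A=[tile,gear,nail,apple] B=[tube] C=[lens,joint,jar]
Tick 4: prefer B, take tube from B; A=[tile,gear,nail,apple] B=[-] C=[lens,joint,jar,tube]
Tick 5: prefer A, take tile from A; A=[gear,nail,apple] B=[-] C=[lens,joint,jar,tube,tile]
Tick 6: prefer B, take gear from A; A=[nail,apple] B=[-] C=[lens,joint,jar,tube,tile,gear]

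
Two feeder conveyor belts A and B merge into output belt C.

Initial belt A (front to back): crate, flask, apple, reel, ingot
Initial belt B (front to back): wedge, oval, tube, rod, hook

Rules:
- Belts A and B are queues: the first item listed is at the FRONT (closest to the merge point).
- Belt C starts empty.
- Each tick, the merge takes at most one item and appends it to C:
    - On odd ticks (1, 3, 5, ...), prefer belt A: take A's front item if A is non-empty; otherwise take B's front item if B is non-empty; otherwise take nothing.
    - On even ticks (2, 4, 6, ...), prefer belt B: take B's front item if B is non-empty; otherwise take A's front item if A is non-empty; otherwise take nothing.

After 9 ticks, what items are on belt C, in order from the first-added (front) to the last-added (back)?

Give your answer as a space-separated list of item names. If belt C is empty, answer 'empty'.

Tick 1: prefer A, take crate from A; A=[flask,apple,reel,ingot] B=[wedge,oval,tube,rod,hook] C=[crate]
Tick 2: prefer B, take wedge from B; A=[flask,apple,reel,ingot] B=[oval,tube,rod,hook] C=[crate,wedge]
Tick 3: prefer A, take flask from A; A=[apple,reel,ingot] B=[oval,tube,rod,hook] C=[crate,wedge,flask]
Tick 4: prefer B, take oval from B; A=[apple,reel,ingot] B=[tube,rod,hook] C=[crate,wedge,flask,oval]
Tick 5: prefer A, take apple from A; A=[reel,ingot] B=[tube,rod,hook] C=[crate,wedge,flask,oval,apple]
Tick 6: prefer B, take tube from B; A=[reel,ingot] B=[rod,hook] C=[crate,wedge,flask,oval,apple,tube]
Tick 7: prefer A, take reel from A; A=[ingot] B=[rod,hook] C=[crate,wedge,flask,oval,apple,tube,reel]
Tick 8: prefer B, take rod from B; A=[ingot] B=[hook] C=[crate,wedge,flask,oval,apple,tube,reel,rod]
Tick 9: prefer A, take ingot from A; A=[-] B=[hook] C=[crate,wedge,flask,oval,apple,tube,reel,rod,ingot]

Answer: crate wedge flask oval apple tube reel rod ingot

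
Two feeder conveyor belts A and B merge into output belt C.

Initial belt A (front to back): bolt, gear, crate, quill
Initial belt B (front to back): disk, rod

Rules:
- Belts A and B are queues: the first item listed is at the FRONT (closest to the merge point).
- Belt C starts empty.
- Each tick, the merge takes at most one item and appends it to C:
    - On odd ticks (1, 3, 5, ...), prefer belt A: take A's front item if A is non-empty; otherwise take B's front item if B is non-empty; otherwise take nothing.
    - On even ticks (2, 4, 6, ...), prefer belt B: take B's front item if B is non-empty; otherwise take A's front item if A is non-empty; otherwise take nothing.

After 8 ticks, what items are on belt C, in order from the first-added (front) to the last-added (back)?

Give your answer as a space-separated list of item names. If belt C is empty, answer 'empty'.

Tick 1: prefer A, take bolt from A; A=[gear,crate,quill] B=[disk,rod] C=[bolt]
Tick 2: prefer B, take disk from B; A=[gear,crate,quill] B=[rod] C=[bolt,disk]
Tick 3: prefer A, take gear from A; A=[crate,quill] B=[rod] C=[bolt,disk,gear]
Tick 4: prefer B, take rod from B; A=[crate,quill] B=[-] C=[bolt,disk,gear,rod]
Tick 5: prefer A, take crate from A; A=[quill] B=[-] C=[bolt,disk,gear,rod,crate]
Tick 6: prefer B, take quill from A; A=[-] B=[-] C=[bolt,disk,gear,rod,crate,quill]
Tick 7: prefer A, both empty, nothing taken; A=[-] B=[-] C=[bolt,disk,gear,rod,crate,quill]
Tick 8: prefer B, both empty, nothing taken; A=[-] B=[-] C=[bolt,disk,gear,rod,crate,quill]

Answer: bolt disk gear rod crate quill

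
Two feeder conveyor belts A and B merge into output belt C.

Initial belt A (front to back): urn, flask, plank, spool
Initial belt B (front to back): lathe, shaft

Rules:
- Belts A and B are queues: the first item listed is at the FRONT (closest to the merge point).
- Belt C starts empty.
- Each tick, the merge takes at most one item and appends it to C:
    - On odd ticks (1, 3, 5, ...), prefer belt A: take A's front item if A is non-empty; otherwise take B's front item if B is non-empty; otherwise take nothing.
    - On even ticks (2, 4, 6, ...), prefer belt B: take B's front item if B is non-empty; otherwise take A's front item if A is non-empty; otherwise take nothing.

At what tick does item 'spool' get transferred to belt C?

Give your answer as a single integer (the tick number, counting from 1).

Tick 1: prefer A, take urn from A; A=[flask,plank,spool] B=[lathe,shaft] C=[urn]
Tick 2: prefer B, take lathe from B; A=[flask,plank,spool] B=[shaft] C=[urn,lathe]
Tick 3: prefer A, take flask from A; A=[plank,spool] B=[shaft] C=[urn,lathe,flask]
Tick 4: prefer B, take shaft from B; A=[plank,spool] B=[-] C=[urn,lathe,flask,shaft]
Tick 5: prefer A, take plank from A; A=[spool] B=[-] C=[urn,lathe,flask,shaft,plank]
Tick 6: prefer B, take spool from A; A=[-] B=[-] C=[urn,lathe,flask,shaft,plank,spool]

Answer: 6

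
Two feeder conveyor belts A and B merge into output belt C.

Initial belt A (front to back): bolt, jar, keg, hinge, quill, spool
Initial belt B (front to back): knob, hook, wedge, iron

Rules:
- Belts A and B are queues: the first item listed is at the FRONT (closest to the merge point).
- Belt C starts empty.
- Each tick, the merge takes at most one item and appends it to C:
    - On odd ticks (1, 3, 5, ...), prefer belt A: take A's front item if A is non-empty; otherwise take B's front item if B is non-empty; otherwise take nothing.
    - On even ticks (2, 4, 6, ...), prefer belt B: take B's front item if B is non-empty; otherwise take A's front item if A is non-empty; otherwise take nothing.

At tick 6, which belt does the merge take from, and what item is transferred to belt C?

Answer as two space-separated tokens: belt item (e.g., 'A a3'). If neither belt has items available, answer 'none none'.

Tick 1: prefer A, take bolt from A; A=[jar,keg,hinge,quill,spool] B=[knob,hook,wedge,iron] C=[bolt]
Tick 2: prefer B, take knob from B; A=[jar,keg,hinge,quill,spool] B=[hook,wedge,iron] C=[bolt,knob]
Tick 3: prefer A, take jar from A; A=[keg,hinge,quill,spool] B=[hook,wedge,iron] C=[bolt,knob,jar]
Tick 4: prefer B, take hook from B; A=[keg,hinge,quill,spool] B=[wedge,iron] C=[bolt,knob,jar,hook]
Tick 5: prefer A, take keg from A; A=[hinge,quill,spool] B=[wedge,iron] C=[bolt,knob,jar,hook,keg]
Tick 6: prefer B, take wedge from B; A=[hinge,quill,spool] B=[iron] C=[bolt,knob,jar,hook,keg,wedge]

Answer: B wedge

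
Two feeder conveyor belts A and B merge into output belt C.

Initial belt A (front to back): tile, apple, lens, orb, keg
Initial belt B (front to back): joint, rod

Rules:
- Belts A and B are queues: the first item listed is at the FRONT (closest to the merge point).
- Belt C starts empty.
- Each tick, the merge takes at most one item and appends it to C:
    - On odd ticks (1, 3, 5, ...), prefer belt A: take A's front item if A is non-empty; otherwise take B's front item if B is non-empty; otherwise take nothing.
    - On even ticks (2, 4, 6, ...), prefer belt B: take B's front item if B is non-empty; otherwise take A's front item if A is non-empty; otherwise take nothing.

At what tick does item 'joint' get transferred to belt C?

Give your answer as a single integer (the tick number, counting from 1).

Answer: 2

Derivation:
Tick 1: prefer A, take tile from A; A=[apple,lens,orb,keg] B=[joint,rod] C=[tile]
Tick 2: prefer B, take joint from B; A=[apple,lens,orb,keg] B=[rod] C=[tile,joint]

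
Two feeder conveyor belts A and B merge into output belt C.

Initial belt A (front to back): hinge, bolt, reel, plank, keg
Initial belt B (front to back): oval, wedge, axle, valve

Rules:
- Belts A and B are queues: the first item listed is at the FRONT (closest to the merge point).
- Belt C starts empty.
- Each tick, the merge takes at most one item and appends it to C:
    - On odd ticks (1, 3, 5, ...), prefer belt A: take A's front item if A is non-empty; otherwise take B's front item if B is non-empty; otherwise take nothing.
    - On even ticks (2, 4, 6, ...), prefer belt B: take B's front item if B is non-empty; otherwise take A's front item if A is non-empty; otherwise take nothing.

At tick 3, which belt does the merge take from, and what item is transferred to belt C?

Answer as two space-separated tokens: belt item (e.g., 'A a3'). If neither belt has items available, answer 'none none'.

Answer: A bolt

Derivation:
Tick 1: prefer A, take hinge from A; A=[bolt,reel,plank,keg] B=[oval,wedge,axle,valve] C=[hinge]
Tick 2: prefer B, take oval from B; A=[bolt,reel,plank,keg] B=[wedge,axle,valve] C=[hinge,oval]
Tick 3: prefer A, take bolt from A; A=[reel,plank,keg] B=[wedge,axle,valve] C=[hinge,oval,bolt]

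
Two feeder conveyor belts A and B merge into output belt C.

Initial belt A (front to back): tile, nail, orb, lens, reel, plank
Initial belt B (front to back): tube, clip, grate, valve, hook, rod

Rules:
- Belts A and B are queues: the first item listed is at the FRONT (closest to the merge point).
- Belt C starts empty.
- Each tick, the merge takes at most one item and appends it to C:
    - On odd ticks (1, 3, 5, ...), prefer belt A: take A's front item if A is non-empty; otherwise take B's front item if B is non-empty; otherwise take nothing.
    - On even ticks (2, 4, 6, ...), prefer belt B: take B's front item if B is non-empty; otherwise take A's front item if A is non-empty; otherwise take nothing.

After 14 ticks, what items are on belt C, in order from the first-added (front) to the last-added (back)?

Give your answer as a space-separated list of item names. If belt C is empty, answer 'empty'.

Answer: tile tube nail clip orb grate lens valve reel hook plank rod

Derivation:
Tick 1: prefer A, take tile from A; A=[nail,orb,lens,reel,plank] B=[tube,clip,grate,valve,hook,rod] C=[tile]
Tick 2: prefer B, take tube from B; A=[nail,orb,lens,reel,plank] B=[clip,grate,valve,hook,rod] C=[tile,tube]
Tick 3: prefer A, take nail from A; A=[orb,lens,reel,plank] B=[clip,grate,valve,hook,rod] C=[tile,tube,nail]
Tick 4: prefer B, take clip from B; A=[orb,lens,reel,plank] B=[grate,valve,hook,rod] C=[tile,tube,nail,clip]
Tick 5: prefer A, take orb from A; A=[lens,reel,plank] B=[grate,valve,hook,rod] C=[tile,tube,nail,clip,orb]
Tick 6: prefer B, take grate from B; A=[lens,reel,plank] B=[valve,hook,rod] C=[tile,tube,nail,clip,orb,grate]
Tick 7: prefer A, take lens from A; A=[reel,plank] B=[valve,hook,rod] C=[tile,tube,nail,clip,orb,grate,lens]
Tick 8: prefer B, take valve from B; A=[reel,plank] B=[hook,rod] C=[tile,tube,nail,clip,orb,grate,lens,valve]
Tick 9: prefer A, take reel from A; A=[plank] B=[hook,rod] C=[tile,tube,nail,clip,orb,grate,lens,valve,reel]
Tick 10: prefer B, take hook from B; A=[plank] B=[rod] C=[tile,tube,nail,clip,orb,grate,lens,valve,reel,hook]
Tick 11: prefer A, take plank from A; A=[-] B=[rod] C=[tile,tube,nail,clip,orb,grate,lens,valve,reel,hook,plank]
Tick 12: prefer B, take rod from B; A=[-] B=[-] C=[tile,tube,nail,clip,orb,grate,lens,valve,reel,hook,plank,rod]
Tick 13: prefer A, both empty, nothing taken; A=[-] B=[-] C=[tile,tube,nail,clip,orb,grate,lens,valve,reel,hook,plank,rod]
Tick 14: prefer B, both empty, nothing taken; A=[-] B=[-] C=[tile,tube,nail,clip,orb,grate,lens,valve,reel,hook,plank,rod]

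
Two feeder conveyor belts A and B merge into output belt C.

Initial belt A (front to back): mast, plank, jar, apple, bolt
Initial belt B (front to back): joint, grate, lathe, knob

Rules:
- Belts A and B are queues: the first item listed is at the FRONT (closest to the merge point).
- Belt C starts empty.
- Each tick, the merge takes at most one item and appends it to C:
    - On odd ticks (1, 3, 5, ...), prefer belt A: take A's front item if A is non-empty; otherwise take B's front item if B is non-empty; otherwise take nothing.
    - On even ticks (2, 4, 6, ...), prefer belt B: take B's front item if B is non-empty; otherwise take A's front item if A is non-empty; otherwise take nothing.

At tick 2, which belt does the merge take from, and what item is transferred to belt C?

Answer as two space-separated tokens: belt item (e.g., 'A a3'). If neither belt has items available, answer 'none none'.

Answer: B joint

Derivation:
Tick 1: prefer A, take mast from A; A=[plank,jar,apple,bolt] B=[joint,grate,lathe,knob] C=[mast]
Tick 2: prefer B, take joint from B; A=[plank,jar,apple,bolt] B=[grate,lathe,knob] C=[mast,joint]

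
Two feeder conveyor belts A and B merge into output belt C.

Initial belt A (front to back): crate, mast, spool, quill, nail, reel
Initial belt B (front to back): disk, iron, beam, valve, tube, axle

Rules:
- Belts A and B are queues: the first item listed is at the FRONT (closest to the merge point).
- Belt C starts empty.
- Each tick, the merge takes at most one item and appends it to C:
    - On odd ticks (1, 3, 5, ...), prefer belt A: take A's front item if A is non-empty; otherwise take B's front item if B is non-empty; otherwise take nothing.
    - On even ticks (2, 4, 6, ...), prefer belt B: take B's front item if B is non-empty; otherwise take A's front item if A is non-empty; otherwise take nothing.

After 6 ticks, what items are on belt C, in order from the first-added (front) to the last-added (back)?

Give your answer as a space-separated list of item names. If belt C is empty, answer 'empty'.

Answer: crate disk mast iron spool beam

Derivation:
Tick 1: prefer A, take crate from A; A=[mast,spool,quill,nail,reel] B=[disk,iron,beam,valve,tube,axle] C=[crate]
Tick 2: prefer B, take disk from B; A=[mast,spool,quill,nail,reel] B=[iron,beam,valve,tube,axle] C=[crate,disk]
Tick 3: prefer A, take mast from A; A=[spool,quill,nail,reel] B=[iron,beam,valve,tube,axle] C=[crate,disk,mast]
Tick 4: prefer B, take iron from B; A=[spool,quill,nail,reel] B=[beam,valve,tube,axle] C=[crate,disk,mast,iron]
Tick 5: prefer A, take spool from A; A=[quill,nail,reel] B=[beam,valve,tube,axle] C=[crate,disk,mast,iron,spool]
Tick 6: prefer B, take beam from B; A=[quill,nail,reel] B=[valve,tube,axle] C=[crate,disk,mast,iron,spool,beam]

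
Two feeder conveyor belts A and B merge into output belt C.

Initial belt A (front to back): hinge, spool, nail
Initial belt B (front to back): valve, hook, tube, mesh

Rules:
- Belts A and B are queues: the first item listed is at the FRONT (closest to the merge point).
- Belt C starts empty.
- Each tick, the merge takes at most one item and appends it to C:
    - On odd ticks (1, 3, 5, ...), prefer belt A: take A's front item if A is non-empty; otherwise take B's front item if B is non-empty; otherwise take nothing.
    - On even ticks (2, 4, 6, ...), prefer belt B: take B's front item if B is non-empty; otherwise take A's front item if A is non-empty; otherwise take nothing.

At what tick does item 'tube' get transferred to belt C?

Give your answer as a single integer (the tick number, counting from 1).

Answer: 6

Derivation:
Tick 1: prefer A, take hinge from A; A=[spool,nail] B=[valve,hook,tube,mesh] C=[hinge]
Tick 2: prefer B, take valve from B; A=[spool,nail] B=[hook,tube,mesh] C=[hinge,valve]
Tick 3: prefer A, take spool from A; A=[nail] B=[hook,tube,mesh] C=[hinge,valve,spool]
Tick 4: prefer B, take hook from B; A=[nail] B=[tube,mesh] C=[hinge,valve,spool,hook]
Tick 5: prefer A, take nail from A; A=[-] B=[tube,mesh] C=[hinge,valve,spool,hook,nail]
Tick 6: prefer B, take tube from B; A=[-] B=[mesh] C=[hinge,valve,spool,hook,nail,tube]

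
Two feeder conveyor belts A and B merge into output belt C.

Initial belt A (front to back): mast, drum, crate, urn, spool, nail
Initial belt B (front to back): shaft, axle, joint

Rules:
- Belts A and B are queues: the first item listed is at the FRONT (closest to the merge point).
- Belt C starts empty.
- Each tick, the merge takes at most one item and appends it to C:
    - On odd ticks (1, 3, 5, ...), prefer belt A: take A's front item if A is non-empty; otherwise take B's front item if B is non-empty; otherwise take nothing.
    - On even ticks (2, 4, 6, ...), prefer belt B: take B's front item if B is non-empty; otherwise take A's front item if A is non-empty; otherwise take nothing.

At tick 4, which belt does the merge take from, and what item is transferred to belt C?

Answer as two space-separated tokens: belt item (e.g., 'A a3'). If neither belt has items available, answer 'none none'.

Tick 1: prefer A, take mast from A; A=[drum,crate,urn,spool,nail] B=[shaft,axle,joint] C=[mast]
Tick 2: prefer B, take shaft from B; A=[drum,crate,urn,spool,nail] B=[axle,joint] C=[mast,shaft]
Tick 3: prefer A, take drum from A; A=[crate,urn,spool,nail] B=[axle,joint] C=[mast,shaft,drum]
Tick 4: prefer B, take axle from B; A=[crate,urn,spool,nail] B=[joint] C=[mast,shaft,drum,axle]

Answer: B axle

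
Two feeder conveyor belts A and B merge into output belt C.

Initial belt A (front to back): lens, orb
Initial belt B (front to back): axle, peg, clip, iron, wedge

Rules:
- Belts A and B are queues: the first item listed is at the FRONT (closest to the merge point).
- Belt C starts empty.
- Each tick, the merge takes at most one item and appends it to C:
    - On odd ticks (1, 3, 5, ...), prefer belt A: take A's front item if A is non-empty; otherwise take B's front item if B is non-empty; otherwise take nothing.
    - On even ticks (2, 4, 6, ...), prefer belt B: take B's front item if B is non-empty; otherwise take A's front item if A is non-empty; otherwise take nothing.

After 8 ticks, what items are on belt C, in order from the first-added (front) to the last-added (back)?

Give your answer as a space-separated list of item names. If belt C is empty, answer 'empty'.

Tick 1: prefer A, take lens from A; A=[orb] B=[axle,peg,clip,iron,wedge] C=[lens]
Tick 2: prefer B, take axle from B; A=[orb] B=[peg,clip,iron,wedge] C=[lens,axle]
Tick 3: prefer A, take orb from A; A=[-] B=[peg,clip,iron,wedge] C=[lens,axle,orb]
Tick 4: prefer B, take peg from B; A=[-] B=[clip,iron,wedge] C=[lens,axle,orb,peg]
Tick 5: prefer A, take clip from B; A=[-] B=[iron,wedge] C=[lens,axle,orb,peg,clip]
Tick 6: prefer B, take iron from B; A=[-] B=[wedge] C=[lens,axle,orb,peg,clip,iron]
Tick 7: prefer A, take wedge from B; A=[-] B=[-] C=[lens,axle,orb,peg,clip,iron,wedge]
Tick 8: prefer B, both empty, nothing taken; A=[-] B=[-] C=[lens,axle,orb,peg,clip,iron,wedge]

Answer: lens axle orb peg clip iron wedge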